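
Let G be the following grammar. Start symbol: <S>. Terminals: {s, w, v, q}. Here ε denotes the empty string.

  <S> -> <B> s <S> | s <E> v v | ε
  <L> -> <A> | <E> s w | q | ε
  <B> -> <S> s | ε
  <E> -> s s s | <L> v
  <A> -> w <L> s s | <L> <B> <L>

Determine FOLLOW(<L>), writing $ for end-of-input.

{q, s, v, w}

FIRST(<S>): from <S>-><B> s <S> we get {s}; from <S>->s <E> v v we get {s}; from <S>->ε we get {ε}. So FIRST(<S>) = {ε, s}.
FIRST(<B>): from <B>-><S> s we get {s}; from <B>->ε we get {ε}. So FIRST(<B>) = {ε, s}.
FIRST(<L>): from <L>-><A> we get {ε, q, s, v, w}; from <L>-><E> s w we get {q, s, v, w}; from <L>->q we get {q}; from <L>->ε we get {ε}. So FIRST(<L>) = {ε, q, s, v, w}.
FIRST(<E>): from <E>->s s s we get {s}; from <E>-><L> v we get {q, s, v, w}. So FIRST(<E>) = {q, s, v, w}.
FIRST(<A>): from <A>->w <L> s s we get {w}; from <A>-><L> <B> <L> we get {ε, q, s, v, w}. So FIRST(<A>) = {ε, q, s, v, w}.
FOLLOW(<S>) includes $ since <S> is the start symbol.
FOLLOW(<S>): in <S>-><B> s <S>, the suffix after <S> is empty (adds nothing new); in <B>-><S> s, <S> is followed by s with FIRST {s}. Thus FOLLOW(<S>) = {$, s}.
FOLLOW(<E>): in <S>->s <E> v v, <E> is followed by v v with FIRST {v}; in <L>-><E> s w, <E> is followed by s w with FIRST {s}. Thus FOLLOW(<E>) = {s, v}.
FOLLOW(<L>): in <E>-><L> v, <L> is followed by v with FIRST {v}; in <A>->w <L> s s, <L> is followed by s s with FIRST {s}; in <A>-><L> <B> <L> (occurrence 1), <L> is followed by <B> <L> with FIRST {ε, q, s, v, w}; in <A>-><L> <B> <L> (occurrence 1), the suffix after <L> is nullable, so FOLLOW(<L>) ⊇ FOLLOW(<A>) = {q, s, v, w}; in <A>-><L> <B> <L> (occurrence 2), the suffix after <L> is empty, so FOLLOW(<L>) ⊇ FOLLOW(<A>) = {q, s, v, w}. Thus FOLLOW(<L>) = {q, s, v, w}.
FOLLOW(<A>): in <L>-><A>, the suffix after <A> is empty, so FOLLOW(<A>) ⊇ FOLLOW(<L>) = {q, s, v, w}. Thus FOLLOW(<A>) = {q, s, v, w}.
FOLLOW(<B>): in <S>-><B> s <S>, <B> is followed by s <S> with FIRST {s}; in <A>-><L> <B> <L>, <B> is followed by <L> with FIRST {ε, q, s, v, w}; in <A>-><L> <B> <L>, the suffix after <B> is nullable, so FOLLOW(<B>) ⊇ FOLLOW(<A>) = {q, s, v, w}. Thus FOLLOW(<B>) = {q, s, v, w}.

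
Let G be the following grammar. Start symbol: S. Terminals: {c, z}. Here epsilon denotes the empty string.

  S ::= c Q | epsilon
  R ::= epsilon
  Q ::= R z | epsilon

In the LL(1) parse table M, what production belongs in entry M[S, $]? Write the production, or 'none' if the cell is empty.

FIRST(S): from S::=c Q we get {c}; from S::=epsilon we get {epsilon}. So FIRST(S) = {epsilon, c}.
FIRST(R): from R::=epsilon we get {epsilon}. So FIRST(R) = {epsilon}.
FIRST(Q): from Q::=R z we get {z}; from Q::=epsilon we get {epsilon}. So FIRST(Q) = {epsilon, z}.
FOLLOW(S) includes $ since S is the start symbol.
FOLLOW(S): S appears on no right-hand side. Thus FOLLOW(S) = {$}.
For S ::= c Q: FIRST(c Q) = {c}, so it goes in M[S, t] for t ∈ {c}.
For S ::= epsilon: FIRST(epsilon) = {epsilon}, so it goes in M[S, t] for t ∈ {}; since epsilon ∈ FIRST, also for every t ∈ FOLLOW(S) = {$}.

S ::= epsilon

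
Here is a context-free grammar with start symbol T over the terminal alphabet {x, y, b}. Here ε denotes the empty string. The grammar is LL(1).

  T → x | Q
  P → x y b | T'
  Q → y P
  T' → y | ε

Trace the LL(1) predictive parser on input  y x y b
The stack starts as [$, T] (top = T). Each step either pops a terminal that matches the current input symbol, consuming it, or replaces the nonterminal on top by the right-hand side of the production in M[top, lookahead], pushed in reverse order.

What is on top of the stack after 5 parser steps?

y

     Stack    Input      Action
  1  $ T      y x y b $  expand T → Q
  2  $ Q      y x y b $  expand Q → y P
  3  $ P y    y x y b $  match y
  4  $ P      x y b $    expand P → x y b
  5  $ b y x  x y b $    match x
Stack after step 5: $ b y (top = y).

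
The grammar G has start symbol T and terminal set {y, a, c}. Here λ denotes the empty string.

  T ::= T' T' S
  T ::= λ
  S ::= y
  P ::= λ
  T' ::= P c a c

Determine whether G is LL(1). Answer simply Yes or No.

FIRST(T) = {λ, c}
FIRST(S) = {y}
FIRST(P) = {λ}
FIRST(T') = {c}
FOLLOW(T) = {$}
FOLLOW(S) = {$}
FOLLOW(P) = {c}
FOLLOW(T') = {c, y}
Each cell of M receives at most one production.

Yes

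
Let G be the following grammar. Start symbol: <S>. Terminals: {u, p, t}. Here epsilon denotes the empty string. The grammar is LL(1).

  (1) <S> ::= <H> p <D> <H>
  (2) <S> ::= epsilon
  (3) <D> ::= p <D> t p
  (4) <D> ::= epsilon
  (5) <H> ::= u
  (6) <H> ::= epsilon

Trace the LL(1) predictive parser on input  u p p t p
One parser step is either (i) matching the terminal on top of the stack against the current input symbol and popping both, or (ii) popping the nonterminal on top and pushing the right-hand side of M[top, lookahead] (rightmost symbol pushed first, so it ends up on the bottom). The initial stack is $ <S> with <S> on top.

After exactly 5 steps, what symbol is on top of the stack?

step 1: stack=$ <S>  input=u p p t p $  — expand <S> ::= <H> p <D> <H>
step 2: stack=$ <H> <D> p <H>  input=u p p t p $  — expand <H> ::= u
step 3: stack=$ <H> <D> p u  input=u p p t p $  — match u
step 4: stack=$ <H> <D> p  input=p p t p $  — match p
step 5: stack=$ <H> <D>  input=p t p $  — expand <D> ::= p <D> t p
Stack after step 5: $ <H> p t <D> p (top = p).

p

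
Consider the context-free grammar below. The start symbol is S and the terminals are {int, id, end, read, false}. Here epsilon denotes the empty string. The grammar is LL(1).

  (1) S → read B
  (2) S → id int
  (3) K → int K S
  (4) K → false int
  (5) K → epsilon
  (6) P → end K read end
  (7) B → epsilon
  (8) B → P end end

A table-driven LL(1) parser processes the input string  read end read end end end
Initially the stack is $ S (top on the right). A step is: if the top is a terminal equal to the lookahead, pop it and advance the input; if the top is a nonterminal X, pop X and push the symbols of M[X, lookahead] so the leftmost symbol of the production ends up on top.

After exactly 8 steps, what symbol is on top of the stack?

end

step 1: stack=$ S  input=read end read end end end $  — expand S → read B
step 2: stack=$ B read  input=read end read end end end $  — match read
step 3: stack=$ B  input=end read end end end $  — expand B → P end end
step 4: stack=$ end end P  input=end read end end end $  — expand P → end K read end
step 5: stack=$ end end end read K end  input=end read end end end $  — match end
step 6: stack=$ end end end read K  input=read end end end $  — expand K → epsilon
step 7: stack=$ end end end read  input=read end end end $  — match read
step 8: stack=$ end end end  input=end end end $  — match end
Stack after step 8: $ end end (top = end).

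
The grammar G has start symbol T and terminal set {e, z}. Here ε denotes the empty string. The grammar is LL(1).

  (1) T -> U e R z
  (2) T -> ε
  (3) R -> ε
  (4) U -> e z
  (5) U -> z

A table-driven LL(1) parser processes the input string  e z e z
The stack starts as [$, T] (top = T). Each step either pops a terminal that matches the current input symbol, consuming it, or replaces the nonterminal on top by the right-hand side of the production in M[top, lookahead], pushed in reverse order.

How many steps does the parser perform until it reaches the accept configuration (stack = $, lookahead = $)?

     Stack        Input      Action
  1  $ T          e z e z $  expand T -> U e R z
  2  $ z R e U    e z e z $  expand U -> e z
  3  $ z R e z e  e z e z $  match e
  4  $ z R e z    z e z $    match z
  5  $ z R e      e z $      match e
  6  $ z R        z $        expand R -> ε
  7  $ z          z $        match z
Accept reached after 7 steps.

7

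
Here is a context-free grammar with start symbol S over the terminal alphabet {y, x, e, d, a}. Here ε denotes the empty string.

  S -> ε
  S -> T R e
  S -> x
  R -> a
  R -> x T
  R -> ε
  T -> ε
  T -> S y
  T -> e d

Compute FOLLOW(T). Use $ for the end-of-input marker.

FIRST(R) = {ε, a, x}
FIRST(S) = {ε, a, e, x, y}  (via T R e)
FIRST(T) = {ε, a, e, x, y}  (via S y)
FOLLOW(S) includes $ since S is the start symbol.
FOLLOW(S): in T->S y, S is followed by y with FIRST {y}. Thus FOLLOW(S) = {$, y}.
FOLLOW(R): in S->T R e, R is followed by e with FIRST {e}. Thus FOLLOW(R) = {e}.
FOLLOW(T): in S->T R e, T is followed by R e with FIRST {a, e, x}; in R->x T, the suffix after T is empty, so FOLLOW(T) ⊇ FOLLOW(R) = {e}. Thus FOLLOW(T) = {a, e, x}.

{a, e, x}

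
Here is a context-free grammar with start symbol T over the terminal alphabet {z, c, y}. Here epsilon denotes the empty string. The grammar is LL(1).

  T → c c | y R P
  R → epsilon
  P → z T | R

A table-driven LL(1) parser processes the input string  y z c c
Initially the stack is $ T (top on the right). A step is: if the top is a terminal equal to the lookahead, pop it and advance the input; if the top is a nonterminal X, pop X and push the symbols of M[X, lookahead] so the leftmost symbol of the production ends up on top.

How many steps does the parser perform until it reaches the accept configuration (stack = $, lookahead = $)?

     Stack    Input      Action
  1  $ T      y z c c $  expand T → y R P
  2  $ P R y  y z c c $  match y
  3  $ P R    z c c $    expand R → epsilon
  4  $ P      z c c $    expand P → z T
  5  $ T z    z c c $    match z
  6  $ T      c c $      expand T → c c
  7  $ c c    c c $      match c
  8  $ c      c $        match c
Accept reached after 8 steps.

8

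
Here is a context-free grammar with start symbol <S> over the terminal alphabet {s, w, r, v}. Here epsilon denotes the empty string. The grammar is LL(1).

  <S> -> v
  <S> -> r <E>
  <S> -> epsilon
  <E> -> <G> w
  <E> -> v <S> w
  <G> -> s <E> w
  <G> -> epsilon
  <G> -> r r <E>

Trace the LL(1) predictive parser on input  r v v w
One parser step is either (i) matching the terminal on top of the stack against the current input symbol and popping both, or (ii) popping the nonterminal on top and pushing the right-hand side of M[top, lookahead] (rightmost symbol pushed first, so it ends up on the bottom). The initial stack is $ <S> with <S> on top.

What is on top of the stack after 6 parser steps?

step 1: stack=$ <S>  input=r v v w $  — expand <S> -> r <E>
step 2: stack=$ <E> r  input=r v v w $  — match r
step 3: stack=$ <E>  input=v v w $  — expand <E> -> v <S> w
step 4: stack=$ w <S> v  input=v v w $  — match v
step 5: stack=$ w <S>  input=v w $  — expand <S> -> v
step 6: stack=$ w v  input=v w $  — match v
Stack after step 6: $ w (top = w).

w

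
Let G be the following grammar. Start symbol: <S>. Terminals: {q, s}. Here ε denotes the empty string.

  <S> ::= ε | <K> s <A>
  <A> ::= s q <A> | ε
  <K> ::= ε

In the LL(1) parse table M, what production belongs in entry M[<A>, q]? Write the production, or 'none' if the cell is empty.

FIRST(<A>) = {ε, s}
FIRST(<K>) = {ε}
FIRST(<S>) = {ε, s}  (via <K> s <A>)
FOLLOW(<S>) includes $ since <S> is the start symbol.
FOLLOW(<S>): <S> appears on no right-hand side. Thus FOLLOW(<S>) = {$}.
FOLLOW(<A>): in <S>::=<K> s <A>, the suffix after <A> is empty, so FOLLOW(<A>) ⊇ FOLLOW(<S>) = {$}; in <A>::=s q <A>, the suffix after <A> is empty (adds nothing new). Thus FOLLOW(<A>) = {$}.
For <A> ::= s q <A>: FIRST(s q <A>) = {s}, so it goes in M[<A>, t] for t ∈ {s}.
For <A> ::= ε: FIRST(ε) = {ε}, so it goes in M[<A>, t] for t ∈ {}; since ε ∈ FIRST, also for every t ∈ FOLLOW(<A>) = {$}.
None of these place a production in M[<A>, q].

none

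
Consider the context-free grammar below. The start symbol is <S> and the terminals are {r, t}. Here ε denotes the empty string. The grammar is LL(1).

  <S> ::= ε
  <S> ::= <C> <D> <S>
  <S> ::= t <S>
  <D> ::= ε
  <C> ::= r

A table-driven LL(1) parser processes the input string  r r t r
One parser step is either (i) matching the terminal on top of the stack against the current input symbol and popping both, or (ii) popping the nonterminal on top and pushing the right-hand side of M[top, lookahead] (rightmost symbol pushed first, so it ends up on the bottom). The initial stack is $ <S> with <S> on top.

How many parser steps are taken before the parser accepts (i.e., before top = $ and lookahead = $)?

15

      Stack          Input      Action
   1  $ <S>          r r t r $  expand <S> ::= <C> <D> <S>
   2  $ <S> <D> <C>  r r t r $  expand <C> ::= r
   3  $ <S> <D> r    r r t r $  match r
   4  $ <S> <D>      r t r $    expand <D> ::= ε
   5  $ <S>          r t r $    expand <S> ::= <C> <D> <S>
   6  $ <S> <D> <C>  r t r $    expand <C> ::= r
   7  $ <S> <D> r    r t r $    match r
   8  $ <S> <D>      t r $      expand <D> ::= ε
   9  $ <S>          t r $      expand <S> ::= t <S>
  10  $ <S> t        t r $      match t
  11  $ <S>          r $        expand <S> ::= <C> <D> <S>
  12  $ <S> <D> <C>  r $        expand <C> ::= r
  13  $ <S> <D> r    r $        match r
  14  $ <S> <D>      $          expand <D> ::= ε
  15  $ <S>          $          expand <S> ::= ε
Accept reached after 15 steps.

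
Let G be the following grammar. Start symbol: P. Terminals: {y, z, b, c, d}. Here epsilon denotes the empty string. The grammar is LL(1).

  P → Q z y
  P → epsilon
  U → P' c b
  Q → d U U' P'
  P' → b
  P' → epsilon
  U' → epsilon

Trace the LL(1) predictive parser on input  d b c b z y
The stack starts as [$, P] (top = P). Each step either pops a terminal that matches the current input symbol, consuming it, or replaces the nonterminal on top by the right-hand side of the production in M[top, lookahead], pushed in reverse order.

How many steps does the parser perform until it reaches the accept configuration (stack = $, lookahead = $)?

12

      Stack               Input          Action
   1  $ P                 d b c b z y $  expand P → Q z y
   2  $ y z Q             d b c b z y $  expand Q → d U U' P'
   3  $ y z P' U' U d     d b c b z y $  match d
   4  $ y z P' U' U       b c b z y $    expand U → P' c b
   5  $ y z P' U' b c P'  b c b z y $    expand P' → b
   6  $ y z P' U' b c b   b c b z y $    match b
   7  $ y z P' U' b c     c b z y $      match c
   8  $ y z P' U' b       b z y $        match b
   9  $ y z P' U'         z y $          expand U' → epsilon
  10  $ y z P'            z y $          expand P' → epsilon
  11  $ y z               z y $          match z
  12  $ y                 y $            match y
Accept reached after 12 steps.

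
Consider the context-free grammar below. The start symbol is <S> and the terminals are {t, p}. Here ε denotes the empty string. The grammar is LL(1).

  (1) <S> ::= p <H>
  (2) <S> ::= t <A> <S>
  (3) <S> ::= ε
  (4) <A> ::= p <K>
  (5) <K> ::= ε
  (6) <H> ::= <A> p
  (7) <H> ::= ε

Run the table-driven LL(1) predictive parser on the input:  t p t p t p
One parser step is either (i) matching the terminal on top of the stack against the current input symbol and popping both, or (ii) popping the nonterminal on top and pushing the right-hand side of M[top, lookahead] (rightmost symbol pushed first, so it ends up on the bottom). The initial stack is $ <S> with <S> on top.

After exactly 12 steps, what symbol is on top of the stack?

<A>

      Stack        Input          Action
   1  $ <S>        t p t p t p $  expand <S> ::= t <A> <S>
   2  $ <S> <A> t  t p t p t p $  match t
   3  $ <S> <A>    p t p t p $    expand <A> ::= p <K>
   4  $ <S> <K> p  p t p t p $    match p
   5  $ <S> <K>    t p t p $      expand <K> ::= ε
   6  $ <S>        t p t p $      expand <S> ::= t <A> <S>
   7  $ <S> <A> t  t p t p $      match t
   8  $ <S> <A>    p t p $        expand <A> ::= p <K>
   9  $ <S> <K> p  p t p $        match p
  10  $ <S> <K>    t p $          expand <K> ::= ε
  11  $ <S>        t p $          expand <S> ::= t <A> <S>
  12  $ <S> <A> t  t p $          match t
Stack after step 12: $ <S> <A> (top = <A>).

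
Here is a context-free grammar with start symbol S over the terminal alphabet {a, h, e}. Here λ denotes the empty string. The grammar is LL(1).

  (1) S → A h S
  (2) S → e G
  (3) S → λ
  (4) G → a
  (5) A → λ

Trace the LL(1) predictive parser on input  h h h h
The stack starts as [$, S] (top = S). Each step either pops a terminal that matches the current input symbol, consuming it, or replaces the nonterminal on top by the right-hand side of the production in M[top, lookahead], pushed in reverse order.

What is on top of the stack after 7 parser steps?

A

     Stack    Input      Action
  1  $ S      h h h h $  expand S → A h S
  2  $ S h A  h h h h $  expand A → λ
  3  $ S h    h h h h $  match h
  4  $ S      h h h $    expand S → A h S
  5  $ S h A  h h h $    expand A → λ
  6  $ S h    h h h $    match h
  7  $ S      h h $      expand S → A h S
Stack after step 7: $ S h A (top = A).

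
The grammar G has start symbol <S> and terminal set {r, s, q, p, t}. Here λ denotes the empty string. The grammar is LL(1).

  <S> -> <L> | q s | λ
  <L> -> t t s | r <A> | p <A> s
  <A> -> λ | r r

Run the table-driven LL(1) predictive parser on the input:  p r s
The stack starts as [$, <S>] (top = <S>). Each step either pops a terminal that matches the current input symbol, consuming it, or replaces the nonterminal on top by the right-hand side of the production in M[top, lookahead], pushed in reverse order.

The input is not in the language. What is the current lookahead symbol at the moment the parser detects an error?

s

     Stack      Input    Action
  1  $ <S>      p r s $  expand <S> -> <L>
  2  $ <L>      p r s $  expand <L> -> p <A> s
  3  $ s <A> p  p r s $  match p
  4  $ s <A>    r s $    expand <A> -> r r
  5  $ s r r    r s $    match r
  6  $ s r      s $      error: top is terminal r but lookahead is s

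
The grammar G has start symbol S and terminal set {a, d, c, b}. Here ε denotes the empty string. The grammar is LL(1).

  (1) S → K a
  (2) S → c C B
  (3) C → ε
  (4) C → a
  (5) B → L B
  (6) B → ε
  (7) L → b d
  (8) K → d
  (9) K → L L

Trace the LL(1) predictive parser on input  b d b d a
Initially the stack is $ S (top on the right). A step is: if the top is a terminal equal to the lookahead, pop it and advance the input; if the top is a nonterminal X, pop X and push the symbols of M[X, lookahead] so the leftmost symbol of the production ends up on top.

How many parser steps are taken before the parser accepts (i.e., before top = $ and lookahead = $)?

step 1: stack=$ S  input=b d b d a $  — expand S → K a
step 2: stack=$ a K  input=b d b d a $  — expand K → L L
step 3: stack=$ a L L  input=b d b d a $  — expand L → b d
step 4: stack=$ a L d b  input=b d b d a $  — match b
step 5: stack=$ a L d  input=d b d a $  — match d
step 6: stack=$ a L  input=b d a $  — expand L → b d
step 7: stack=$ a d b  input=b d a $  — match b
step 8: stack=$ a d  input=d a $  — match d
step 9: stack=$ a  input=a $  — match a
Accept reached after 9 steps.

9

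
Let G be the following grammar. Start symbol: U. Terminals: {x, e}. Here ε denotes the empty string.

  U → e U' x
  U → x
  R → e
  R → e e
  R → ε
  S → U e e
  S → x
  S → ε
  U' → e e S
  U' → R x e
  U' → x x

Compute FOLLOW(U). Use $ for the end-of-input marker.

{$, e}

FIRST(U) = {e, x}
FIRST(R) = {ε, e}
FIRST(S) = {ε, e, x}  (via U e e)
FIRST(U') = {e, x}  (via R x e)
FOLLOW(U) includes $ since U is the start symbol.
FOLLOW(U): in S→U e e, U is followed by e e with FIRST {e}. Thus FOLLOW(U) = {$, e}.
FOLLOW(R): in U'→R x e, R is followed by x e with FIRST {x}. Thus FOLLOW(R) = {x}.
FOLLOW(U'): in U→e U' x, U' is followed by x with FIRST {x}. Thus FOLLOW(U') = {x}.
FOLLOW(S): in U'→e e S, the suffix after S is empty, so FOLLOW(S) ⊇ FOLLOW(U') = {x}. Thus FOLLOW(S) = {x}.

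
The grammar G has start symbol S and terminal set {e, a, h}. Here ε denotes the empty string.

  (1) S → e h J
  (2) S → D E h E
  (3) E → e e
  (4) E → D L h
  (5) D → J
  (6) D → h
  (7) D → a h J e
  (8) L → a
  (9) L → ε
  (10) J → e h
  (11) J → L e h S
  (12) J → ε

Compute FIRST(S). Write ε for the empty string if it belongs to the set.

FIRST(L): from L→a we get {a}; from L→ε we get {ε}. So FIRST(L) = {ε, a}.
FIRST(J): from J→e h we get {e}; from J→L e h S we get {a, e}; from J→ε we get {ε}. So FIRST(J) = {ε, a, e}.
FIRST(D): from D→J we get {ε, a, e}; from D→h we get {h}; from D→a h J e we get {a}. So FIRST(D) = {ε, a, e, h}.
FIRST(E): from E→e e we get {e}; from E→D L h we get {a, e, h}. So FIRST(E) = {a, e, h}.
FIRST(S): from S→e h J we get {e}; from S→D E h E we get {a, e, h}. So FIRST(S) = {a, e, h}.

{a, e, h}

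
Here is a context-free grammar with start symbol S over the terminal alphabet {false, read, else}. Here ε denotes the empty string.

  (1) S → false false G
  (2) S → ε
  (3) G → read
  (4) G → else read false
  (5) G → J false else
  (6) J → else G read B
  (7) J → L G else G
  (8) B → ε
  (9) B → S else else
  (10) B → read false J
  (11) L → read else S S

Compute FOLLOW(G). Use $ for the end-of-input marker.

FIRST(S): from S→false false G we get {false}; from S→ε we get {ε}. So FIRST(S) = {ε, false}.
FIRST(L): from L→read else S S we get {read}. So FIRST(L) = {read}.
FIRST(J): from J→else G read B we get {else}; from J→L G else G we get {read}. So FIRST(J) = {else, read}.
FIRST(B): from B→ε we get {ε}; from B→S else else we get {else, false}; from B→read false J we get {read}. So FIRST(B) = {ε, else, false, read}.
FIRST(G): from G→read we get {read}; from G→else read false we get {else}; from G→J false else we get {else, read}. So FIRST(G) = {else, read}.
FOLLOW(S) includes $ since S is the start symbol.
FOLLOW(L): in J→L G else G, L is followed by G else G with FIRST {else, read}. Thus FOLLOW(L) = {else, read}.
FOLLOW(S): in B→S else else, S is followed by else else with FIRST {else}; in L→read else S S (occurrence 1), S is followed by S with FIRST {ε, false}; in L→read else S S (occurrence 1), the suffix after S is nullable, so FOLLOW(S) ⊇ FOLLOW(L) = {else, read}; in L→read else S S (occurrence 2), the suffix after S is empty, so FOLLOW(S) ⊇ FOLLOW(L) = {else, read}. Thus FOLLOW(S) = {$, else, false, read}.
FOLLOW(G): in S→false false G, the suffix after G is empty, so FOLLOW(G) ⊇ FOLLOW(S) = {$, else, false, read}; in J→else G read B, G is followed by read B with FIRST {read}; in J→L G else G (occurrence 1), G is followed by else G with FIRST {else}; in J→L G else G (occurrence 2), the suffix after G is empty, so FOLLOW(G) ⊇ FOLLOW(J) = {false}. Thus FOLLOW(G) = {$, else, false, read}.
FOLLOW(J): in G→J false else, J is followed by false else with FIRST {false}; in B→read false J, the suffix after J is empty, so FOLLOW(J) ⊇ FOLLOW(B) = {false}. Thus FOLLOW(J) = {false}.
FOLLOW(B): in J→else G read B, the suffix after B is empty, so FOLLOW(B) ⊇ FOLLOW(J) = {false}. Thus FOLLOW(B) = {false}.

{$, else, false, read}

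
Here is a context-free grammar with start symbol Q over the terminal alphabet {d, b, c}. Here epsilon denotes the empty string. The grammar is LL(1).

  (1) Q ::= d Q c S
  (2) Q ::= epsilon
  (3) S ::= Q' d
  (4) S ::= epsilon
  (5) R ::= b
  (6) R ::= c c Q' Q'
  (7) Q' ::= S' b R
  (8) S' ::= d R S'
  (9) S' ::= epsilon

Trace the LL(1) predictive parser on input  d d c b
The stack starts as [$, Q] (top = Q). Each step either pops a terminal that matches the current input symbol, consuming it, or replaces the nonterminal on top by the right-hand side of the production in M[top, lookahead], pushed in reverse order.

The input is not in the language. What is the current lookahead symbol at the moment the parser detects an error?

      Stack           Input      Action
   1  $ Q             d d c b $  expand Q ::= d Q c S
   2  $ S c Q d       d d c b $  match d
   3  $ S c Q         d c b $    expand Q ::= d Q c S
   4  $ S c S c Q d   d c b $    match d
   5  $ S c S c Q     c b $      expand Q ::= epsilon
   6  $ S c S c       c b $      match c
   7  $ S c S         b $        expand S ::= Q' d
   8  $ S c d Q'      b $        expand Q' ::= S' b R
   9  $ S c d R b S'  b $        expand S' ::= epsilon
  10  $ S c d R b     b $        match b
  11  $ S c d R       $          error: M[R, $] is empty

$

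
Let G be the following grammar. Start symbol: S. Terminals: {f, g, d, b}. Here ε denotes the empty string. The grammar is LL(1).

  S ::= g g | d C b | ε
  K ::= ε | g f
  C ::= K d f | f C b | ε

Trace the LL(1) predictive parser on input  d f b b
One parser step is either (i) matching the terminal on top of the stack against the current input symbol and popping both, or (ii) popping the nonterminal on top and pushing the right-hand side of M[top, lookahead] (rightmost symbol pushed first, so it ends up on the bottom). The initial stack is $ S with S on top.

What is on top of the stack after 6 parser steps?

     Stack      Input      Action
  1  $ S        d f b b $  expand S ::= d C b
  2  $ b C d    d f b b $  match d
  3  $ b C      f b b $    expand C ::= f C b
  4  $ b b C f  f b b $    match f
  5  $ b b C    b b $      expand C ::= ε
  6  $ b b      b b $      match b
Stack after step 6: $ b (top = b).

b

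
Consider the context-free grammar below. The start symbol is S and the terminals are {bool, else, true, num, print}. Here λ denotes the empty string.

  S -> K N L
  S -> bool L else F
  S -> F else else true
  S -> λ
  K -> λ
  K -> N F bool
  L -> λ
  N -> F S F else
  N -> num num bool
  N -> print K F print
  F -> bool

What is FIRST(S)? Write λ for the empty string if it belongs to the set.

FIRST(L): from L->λ we get {λ}. So FIRST(L) = {λ}.
FIRST(F): from F->bool we get {bool}. So FIRST(F) = {bool}.
FIRST(N): from N->F S F else we get {bool}; from N->num num bool we get {num}; from N->print K F print we get {print}. So FIRST(N) = {bool, num, print}.
FIRST(K): from K->λ we get {λ}; from K->N F bool we get {bool, num, print}. So FIRST(K) = {λ, bool, num, print}.
FIRST(S): from S->K N L we get {bool, num, print}; from S->bool L else F we get {bool}; from S->F else else true we get {bool}; from S->λ we get {λ}. So FIRST(S) = {λ, bool, num, print}.

{λ, bool, num, print}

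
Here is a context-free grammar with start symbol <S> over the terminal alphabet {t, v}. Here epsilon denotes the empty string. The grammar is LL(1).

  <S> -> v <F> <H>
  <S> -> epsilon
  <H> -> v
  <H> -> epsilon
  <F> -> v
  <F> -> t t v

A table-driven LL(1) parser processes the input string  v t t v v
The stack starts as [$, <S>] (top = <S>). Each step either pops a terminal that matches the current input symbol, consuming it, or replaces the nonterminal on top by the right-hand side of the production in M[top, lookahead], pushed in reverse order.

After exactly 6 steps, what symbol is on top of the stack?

<H>

step 1: stack=$ <S>  input=v t t v v $  — expand <S> -> v <F> <H>
step 2: stack=$ <H> <F> v  input=v t t v v $  — match v
step 3: stack=$ <H> <F>  input=t t v v $  — expand <F> -> t t v
step 4: stack=$ <H> v t t  input=t t v v $  — match t
step 5: stack=$ <H> v t  input=t v v $  — match t
step 6: stack=$ <H> v  input=v v $  — match v
Stack after step 6: $ <H> (top = <H>).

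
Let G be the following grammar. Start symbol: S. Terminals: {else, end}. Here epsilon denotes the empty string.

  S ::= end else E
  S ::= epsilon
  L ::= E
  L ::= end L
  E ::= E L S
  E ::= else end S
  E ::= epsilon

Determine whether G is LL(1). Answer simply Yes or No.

No

FIRST(S) = {epsilon, end}
FIRST(L) = {epsilon, else, end}
FIRST(E) = {epsilon, else, end}
FOLLOW(S) = {$, else, end}
FOLLOW(L) = {$, else, end}
FOLLOW(E) = {$, else, end}
Cell M[E, $] receives both E ::= E L S and E ::= epsilon — the grammar is not LL(1).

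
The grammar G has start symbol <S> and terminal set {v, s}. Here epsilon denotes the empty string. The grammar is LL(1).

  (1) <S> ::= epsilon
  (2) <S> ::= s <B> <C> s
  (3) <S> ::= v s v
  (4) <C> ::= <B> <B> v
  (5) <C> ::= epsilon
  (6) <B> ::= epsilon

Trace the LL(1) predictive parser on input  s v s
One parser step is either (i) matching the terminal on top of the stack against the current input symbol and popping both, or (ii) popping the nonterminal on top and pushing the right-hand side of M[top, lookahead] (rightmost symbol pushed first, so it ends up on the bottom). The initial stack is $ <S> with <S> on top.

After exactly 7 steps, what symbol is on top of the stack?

s

step 1: stack=$ <S>  input=s v s $  — expand <S> ::= s <B> <C> s
step 2: stack=$ s <C> <B> s  input=s v s $  — match s
step 3: stack=$ s <C> <B>  input=v s $  — expand <B> ::= epsilon
step 4: stack=$ s <C>  input=v s $  — expand <C> ::= <B> <B> v
step 5: stack=$ s v <B> <B>  input=v s $  — expand <B> ::= epsilon
step 6: stack=$ s v <B>  input=v s $  — expand <B> ::= epsilon
step 7: stack=$ s v  input=v s $  — match v
Stack after step 7: $ s (top = s).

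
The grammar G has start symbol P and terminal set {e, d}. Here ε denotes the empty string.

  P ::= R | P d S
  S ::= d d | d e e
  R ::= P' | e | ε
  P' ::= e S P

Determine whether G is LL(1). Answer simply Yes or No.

No

FIRST(P) = {ε, d, e}
FIRST(S) = {d}
FIRST(R) = {ε, e}
FIRST(P') = {e}
FOLLOW(P) = {$, d}
FOLLOW(S) = {$, d, e}
FOLLOW(R) = {$, d}
FOLLOW(P') = {$, d}
Cell M[P, d] receives both P ::= R and P ::= P d S — the grammar is not LL(1).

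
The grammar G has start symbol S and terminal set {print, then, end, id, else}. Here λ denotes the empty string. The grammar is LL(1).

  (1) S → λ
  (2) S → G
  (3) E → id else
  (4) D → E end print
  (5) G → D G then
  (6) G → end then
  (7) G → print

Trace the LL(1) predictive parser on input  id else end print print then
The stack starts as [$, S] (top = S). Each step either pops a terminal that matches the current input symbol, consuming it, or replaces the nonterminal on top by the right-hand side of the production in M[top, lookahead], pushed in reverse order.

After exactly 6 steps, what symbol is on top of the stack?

step 1: stack=$ S  input=id else end print print then $  — expand S → G
step 2: stack=$ G  input=id else end print print then $  — expand G → D G then
step 3: stack=$ then G D  input=id else end print print then $  — expand D → E end print
step 4: stack=$ then G print end E  input=id else end print print then $  — expand E → id else
step 5: stack=$ then G print end else id  input=id else end print print then $  — match id
step 6: stack=$ then G print end else  input=else end print print then $  — match else
Stack after step 6: $ then G print end (top = end).

end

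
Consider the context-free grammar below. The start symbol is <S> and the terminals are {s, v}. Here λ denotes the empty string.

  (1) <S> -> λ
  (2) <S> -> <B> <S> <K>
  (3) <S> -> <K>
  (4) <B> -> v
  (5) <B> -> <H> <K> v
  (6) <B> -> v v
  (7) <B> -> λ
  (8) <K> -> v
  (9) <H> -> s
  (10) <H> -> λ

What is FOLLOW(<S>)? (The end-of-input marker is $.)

FIRST(<K>) = {v}
FIRST(<H>) = {λ, s}
FIRST(<B>) = {λ, s, v}  (via <H> <K> v)
FIRST(<S>) = {λ, s, v}  (via <B> <S> <K>, <K>)
FOLLOW(<S>) includes $ since <S> is the start symbol.
FOLLOW(<S>): in <S>-><B> <S> <K>, <S> is followed by <K> with FIRST {v}. Thus FOLLOW(<S>) = {$, v}.
FOLLOW(<B>): in <S>-><B> <S> <K>, <B> is followed by <S> <K> with FIRST {s, v}. Thus FOLLOW(<B>) = {s, v}.
FOLLOW(<K>): in <S>-><B> <S> <K>, the suffix after <K> is empty, so FOLLOW(<K>) ⊇ FOLLOW(<S>) = {$, v}; in <S>-><K>, the suffix after <K> is empty, so FOLLOW(<K>) ⊇ FOLLOW(<S>) = {$, v}; in <B>-><H> <K> v, <K> is followed by v with FIRST {v}. Thus FOLLOW(<K>) = {$, v}.
FOLLOW(<H>): in <B>-><H> <K> v, <H> is followed by <K> v with FIRST {v}. Thus FOLLOW(<H>) = {v}.

{$, v}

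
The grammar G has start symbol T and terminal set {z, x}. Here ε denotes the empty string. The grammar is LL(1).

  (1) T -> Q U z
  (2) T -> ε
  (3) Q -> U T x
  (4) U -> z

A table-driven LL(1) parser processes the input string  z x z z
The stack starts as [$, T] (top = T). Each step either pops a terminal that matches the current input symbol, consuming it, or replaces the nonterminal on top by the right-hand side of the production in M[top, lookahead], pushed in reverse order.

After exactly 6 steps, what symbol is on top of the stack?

step 1: stack=$ T  input=z x z z $  — expand T -> Q U z
step 2: stack=$ z U Q  input=z x z z $  — expand Q -> U T x
step 3: stack=$ z U x T U  input=z x z z $  — expand U -> z
step 4: stack=$ z U x T z  input=z x z z $  — match z
step 5: stack=$ z U x T  input=x z z $  — expand T -> ε
step 6: stack=$ z U x  input=x z z $  — match x
Stack after step 6: $ z U (top = U).

U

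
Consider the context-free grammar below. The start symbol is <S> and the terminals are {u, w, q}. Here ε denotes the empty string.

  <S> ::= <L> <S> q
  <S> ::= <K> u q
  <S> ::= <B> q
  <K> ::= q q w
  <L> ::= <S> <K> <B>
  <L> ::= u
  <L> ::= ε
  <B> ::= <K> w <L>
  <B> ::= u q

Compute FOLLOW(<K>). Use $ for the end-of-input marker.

{q, u, w}

FIRST(<K>): from <K>::=q q w we get {q}. So FIRST(<K>) = {q}.
FIRST(<B>): from <B>::=<K> w <L> we get {q}; from <B>::=u q we get {u}. So FIRST(<B>) = {q, u}.
FIRST(<S>): from <S>::=<L> <S> q we get {q, u}; from <S>::=<K> u q we get {q}; from <S>::=<B> q we get {q, u}. So FIRST(<S>) = {q, u}.
FIRST(<L>): from <L>::=<S> <K> <B> we get {q, u}; from <L>::=u we get {u}; from <L>::=ε we get {ε}. So FIRST(<L>) = {ε, q, u}.
FOLLOW(<S>) includes $ since <S> is the start symbol.
FOLLOW(<S>): in <S>::=<L> <S> q, <S> is followed by q with FIRST {q}; in <L>::=<S> <K> <B>, <S> is followed by <K> <B> with FIRST {q}. Thus FOLLOW(<S>) = {$, q}.
FOLLOW(<K>): in <S>::=<K> u q, <K> is followed by u q with FIRST {u}; in <L>::=<S> <K> <B>, <K> is followed by <B> with FIRST {q, u}; in <B>::=<K> w <L>, <K> is followed by w <L> with FIRST {w}. Thus FOLLOW(<K>) = {q, u, w}.
FOLLOW(<L>): in <S>::=<L> <S> q, <L> is followed by <S> q with FIRST {q, u}; in <B>::=<K> w <L>, the suffix after <L> is empty, so FOLLOW(<L>) ⊇ FOLLOW(<B>) = {q, u}. Thus FOLLOW(<L>) = {q, u}.
FOLLOW(<B>): in <S>::=<B> q, <B> is followed by q with FIRST {q}; in <L>::=<S> <K> <B>, the suffix after <B> is empty, so FOLLOW(<B>) ⊇ FOLLOW(<L>) = {q, u}. Thus FOLLOW(<B>) = {q, u}.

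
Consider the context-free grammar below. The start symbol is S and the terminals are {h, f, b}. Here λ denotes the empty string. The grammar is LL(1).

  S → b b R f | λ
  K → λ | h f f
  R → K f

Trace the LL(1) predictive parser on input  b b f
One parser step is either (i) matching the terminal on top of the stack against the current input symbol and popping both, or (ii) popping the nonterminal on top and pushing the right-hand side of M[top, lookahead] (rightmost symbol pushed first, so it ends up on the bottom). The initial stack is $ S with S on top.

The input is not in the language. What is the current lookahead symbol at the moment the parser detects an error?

step 1: stack=$ S  input=b b f $  — expand S → b b R f
step 2: stack=$ f R b b  input=b b f $  — match b
step 3: stack=$ f R b  input=b f $  — match b
step 4: stack=$ f R  input=f $  — expand R → K f
step 5: stack=$ f f K  input=f $  — expand K → λ
step 6: stack=$ f f  input=f $  — match f
step 7: stack=$ f  input=$  — error: top is terminal f but lookahead is $

$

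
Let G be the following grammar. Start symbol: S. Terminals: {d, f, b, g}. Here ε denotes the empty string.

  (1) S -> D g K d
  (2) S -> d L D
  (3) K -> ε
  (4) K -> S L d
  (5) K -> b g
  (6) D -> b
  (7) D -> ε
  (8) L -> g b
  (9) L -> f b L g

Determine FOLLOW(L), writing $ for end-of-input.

FIRST(D): from D->b we get {b}; from D->ε we get {ε}. So FIRST(D) = {ε, b}.
FIRST(L): from L->g b we get {g}; from L->f b L g we get {f}. So FIRST(L) = {f, g}.
FIRST(S): from S->D g K d we get {b, g}; from S->d L D we get {d}. So FIRST(S) = {b, d, g}.
FIRST(K): from K->ε we get {ε}; from K->S L d we get {b, d, g}; from K->b g we get {b}. So FIRST(K) = {ε, b, d, g}.
FOLLOW(S) includes $ since S is the start symbol.
FOLLOW(S): in K->S L d, S is followed by L d with FIRST {f, g}. Thus FOLLOW(S) = {$, f, g}.
FOLLOW(K): in S->D g K d, K is followed by d with FIRST {d}. Thus FOLLOW(K) = {d}.
FOLLOW(D): in S->D g K d, D is followed by g K d with FIRST {g}; in S->d L D, the suffix after D is empty, so FOLLOW(D) ⊇ FOLLOW(S) = {$, f, g}. Thus FOLLOW(D) = {$, f, g}.
FOLLOW(L): in S->d L D, L is followed by D with FIRST {ε, b}; in S->d L D, the suffix after L is nullable, so FOLLOW(L) ⊇ FOLLOW(S) = {$, f, g}; in K->S L d, L is followed by d with FIRST {d}; in L->f b L g, L is followed by g with FIRST {g}. Thus FOLLOW(L) = {$, b, d, f, g}.

{$, b, d, f, g}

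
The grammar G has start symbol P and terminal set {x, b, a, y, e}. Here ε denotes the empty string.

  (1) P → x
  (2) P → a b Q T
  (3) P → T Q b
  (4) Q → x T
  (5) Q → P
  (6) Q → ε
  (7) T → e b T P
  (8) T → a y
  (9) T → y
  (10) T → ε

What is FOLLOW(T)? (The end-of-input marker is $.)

FIRST(T) = {ε, a, e, y}
FIRST(P) = {a, b, e, x, y}  (via T Q b)
FIRST(Q) = {ε, a, b, e, x, y}  (via P)
FOLLOW(P) includes $ since P is the start symbol.
FOLLOW(P): in Q→P, the suffix after P is empty, so FOLLOW(P) ⊇ FOLLOW(Q) = {$, a, b, e, x, y}; in T→e b T P, the suffix after P is empty, so FOLLOW(P) ⊇ FOLLOW(T) = {$, a, b, e, x, y}. Thus FOLLOW(P) = {$, a, b, e, x, y}.
FOLLOW(Q): in P→a b Q T, Q is followed by T with FIRST {ε, a, e, y}; in P→a b Q T, the suffix after Q is nullable, so FOLLOW(Q) ⊇ FOLLOW(P) = {$, a, b, e, x, y}; in P→T Q b, Q is followed by b with FIRST {b}. Thus FOLLOW(Q) = {$, a, b, e, x, y}.
FOLLOW(T): in P→a b Q T, the suffix after T is empty, so FOLLOW(T) ⊇ FOLLOW(P) = {$, a, b, e, x, y}; in P→T Q b, T is followed by Q b with FIRST {a, b, e, x, y}; in Q→x T, the suffix after T is empty, so FOLLOW(T) ⊇ FOLLOW(Q) = {$, a, b, e, x, y}; in T→e b T P, T is followed by P with FIRST {a, b, e, x, y}. Thus FOLLOW(T) = {$, a, b, e, x, y}.

{$, a, b, e, x, y}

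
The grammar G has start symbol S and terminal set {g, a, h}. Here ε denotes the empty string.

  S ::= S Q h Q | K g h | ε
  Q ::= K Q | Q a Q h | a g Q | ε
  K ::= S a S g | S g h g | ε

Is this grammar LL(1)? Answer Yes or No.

FIRST(S) = {ε, a, g, h}
FIRST(Q) = {ε, a, g, h}
FIRST(K) = {ε, a, g, h}
FOLLOW(S) = {$, a, g, h}
FOLLOW(Q) = {$, a, g, h}
FOLLOW(K) = {$, a, g, h}
Cell M[K, a] receives both K ::= S a S g and K ::= S g h g and K ::= ε — the grammar is not LL(1).

No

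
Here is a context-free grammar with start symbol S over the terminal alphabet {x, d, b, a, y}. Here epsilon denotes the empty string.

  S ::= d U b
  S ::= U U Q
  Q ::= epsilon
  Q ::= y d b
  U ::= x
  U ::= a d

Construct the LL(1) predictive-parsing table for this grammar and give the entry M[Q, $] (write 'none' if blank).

Q ::= epsilon

FIRST(Q) = {epsilon, y}
FIRST(U) = {a, x}
FIRST(S) = {a, d, x}  (via U U Q)
FOLLOW(S) includes $ since S is the start symbol.
FOLLOW(S): S appears on no right-hand side. Thus FOLLOW(S) = {$}.
FOLLOW(Q): in S::=U U Q, the suffix after Q is empty, so FOLLOW(Q) ⊇ FOLLOW(S) = {$}. Thus FOLLOW(Q) = {$}.
For Q ::= epsilon: FIRST(epsilon) = {epsilon}, so it goes in M[Q, t] for t ∈ {}; since epsilon ∈ FIRST, also for every t ∈ FOLLOW(Q) = {$}.
For Q ::= y d b: FIRST(y d b) = {y}, so it goes in M[Q, t] for t ∈ {y}.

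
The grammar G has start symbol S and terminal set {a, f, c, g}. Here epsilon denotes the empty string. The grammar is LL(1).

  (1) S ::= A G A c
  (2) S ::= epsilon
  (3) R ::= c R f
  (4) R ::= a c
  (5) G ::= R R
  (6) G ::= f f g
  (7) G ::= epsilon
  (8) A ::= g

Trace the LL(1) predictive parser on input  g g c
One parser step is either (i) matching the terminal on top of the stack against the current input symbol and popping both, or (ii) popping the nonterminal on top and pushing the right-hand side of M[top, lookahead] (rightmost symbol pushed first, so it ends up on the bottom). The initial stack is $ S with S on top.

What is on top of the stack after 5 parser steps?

g

step 1: stack=$ S  input=g g c $  — expand S ::= A G A c
step 2: stack=$ c A G A  input=g g c $  — expand A ::= g
step 3: stack=$ c A G g  input=g g c $  — match g
step 4: stack=$ c A G  input=g c $  — expand G ::= epsilon
step 5: stack=$ c A  input=g c $  — expand A ::= g
Stack after step 5: $ c g (top = g).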